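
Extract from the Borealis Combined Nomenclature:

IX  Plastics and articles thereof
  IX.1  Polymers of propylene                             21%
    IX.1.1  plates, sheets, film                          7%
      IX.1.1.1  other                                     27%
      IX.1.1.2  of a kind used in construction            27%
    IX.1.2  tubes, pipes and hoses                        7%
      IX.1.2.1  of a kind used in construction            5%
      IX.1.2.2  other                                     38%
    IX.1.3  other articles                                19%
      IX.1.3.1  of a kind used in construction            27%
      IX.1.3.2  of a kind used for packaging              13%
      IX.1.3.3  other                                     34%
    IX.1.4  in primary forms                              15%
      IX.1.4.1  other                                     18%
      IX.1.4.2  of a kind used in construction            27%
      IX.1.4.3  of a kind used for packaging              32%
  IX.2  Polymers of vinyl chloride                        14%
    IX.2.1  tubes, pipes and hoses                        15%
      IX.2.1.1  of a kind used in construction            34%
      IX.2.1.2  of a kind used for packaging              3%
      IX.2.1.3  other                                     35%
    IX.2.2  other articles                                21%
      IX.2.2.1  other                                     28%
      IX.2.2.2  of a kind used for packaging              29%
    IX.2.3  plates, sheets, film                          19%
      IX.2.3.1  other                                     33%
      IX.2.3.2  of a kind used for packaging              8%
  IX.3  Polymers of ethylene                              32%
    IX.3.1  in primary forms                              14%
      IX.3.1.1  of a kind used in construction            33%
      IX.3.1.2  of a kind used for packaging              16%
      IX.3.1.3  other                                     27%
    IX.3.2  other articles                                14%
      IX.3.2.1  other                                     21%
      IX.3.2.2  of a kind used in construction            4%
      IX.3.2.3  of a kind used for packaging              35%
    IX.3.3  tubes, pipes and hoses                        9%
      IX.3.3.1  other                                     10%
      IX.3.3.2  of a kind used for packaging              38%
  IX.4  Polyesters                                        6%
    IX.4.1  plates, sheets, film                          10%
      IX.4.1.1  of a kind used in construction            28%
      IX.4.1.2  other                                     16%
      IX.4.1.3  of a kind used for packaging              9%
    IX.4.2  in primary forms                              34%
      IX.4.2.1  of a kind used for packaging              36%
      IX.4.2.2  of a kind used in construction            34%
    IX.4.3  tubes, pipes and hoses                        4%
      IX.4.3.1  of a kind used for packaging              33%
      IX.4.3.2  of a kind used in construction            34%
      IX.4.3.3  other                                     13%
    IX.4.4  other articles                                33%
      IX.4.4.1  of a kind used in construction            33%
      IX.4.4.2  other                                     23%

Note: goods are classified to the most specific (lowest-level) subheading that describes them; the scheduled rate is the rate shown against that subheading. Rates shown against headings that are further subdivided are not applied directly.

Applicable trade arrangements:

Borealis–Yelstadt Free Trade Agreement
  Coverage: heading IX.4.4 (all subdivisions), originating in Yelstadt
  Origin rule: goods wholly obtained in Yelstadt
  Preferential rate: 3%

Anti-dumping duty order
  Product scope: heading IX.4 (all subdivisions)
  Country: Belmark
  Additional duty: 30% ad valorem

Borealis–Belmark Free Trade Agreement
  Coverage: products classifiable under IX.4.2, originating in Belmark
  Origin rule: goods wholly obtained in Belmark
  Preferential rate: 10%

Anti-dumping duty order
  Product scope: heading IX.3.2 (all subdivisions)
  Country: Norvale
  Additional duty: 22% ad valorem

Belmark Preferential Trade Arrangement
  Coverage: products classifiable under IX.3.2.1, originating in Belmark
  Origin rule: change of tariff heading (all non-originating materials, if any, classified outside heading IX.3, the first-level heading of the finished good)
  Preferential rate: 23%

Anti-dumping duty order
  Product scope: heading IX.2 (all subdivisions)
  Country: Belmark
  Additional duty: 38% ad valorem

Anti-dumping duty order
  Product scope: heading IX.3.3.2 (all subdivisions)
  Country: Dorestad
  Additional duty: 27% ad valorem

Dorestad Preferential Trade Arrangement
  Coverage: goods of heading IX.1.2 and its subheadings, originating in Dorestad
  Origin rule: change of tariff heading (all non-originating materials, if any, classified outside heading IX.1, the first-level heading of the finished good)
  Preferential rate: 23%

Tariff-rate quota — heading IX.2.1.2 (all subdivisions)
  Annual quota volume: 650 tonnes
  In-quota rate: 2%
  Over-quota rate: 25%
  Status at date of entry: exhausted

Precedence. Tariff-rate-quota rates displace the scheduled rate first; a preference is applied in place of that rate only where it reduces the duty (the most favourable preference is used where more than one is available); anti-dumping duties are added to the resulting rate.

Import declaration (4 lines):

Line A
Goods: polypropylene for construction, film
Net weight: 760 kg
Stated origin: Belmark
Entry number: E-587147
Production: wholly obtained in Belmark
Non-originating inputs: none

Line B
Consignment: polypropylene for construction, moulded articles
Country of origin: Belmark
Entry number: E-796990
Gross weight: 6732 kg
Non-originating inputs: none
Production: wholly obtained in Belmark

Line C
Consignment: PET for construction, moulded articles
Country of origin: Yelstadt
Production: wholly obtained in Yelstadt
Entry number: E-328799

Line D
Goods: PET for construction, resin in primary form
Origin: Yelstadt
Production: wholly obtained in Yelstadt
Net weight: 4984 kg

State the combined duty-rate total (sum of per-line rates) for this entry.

Line A: polypropylene → IX.1; film → IX.1.1; for construction → IX.1.1.2. Scheduled 27%. Belmark agreement on IX.4.2: IX.1.1.2 not covered; Belmark agreement on IX.3.2.1: IX.1.1.2 not covered. → 27%.
Line B: polypropylene → IX.1; moulded articles → IX.1.3; for construction → IX.1.3.1. Scheduled 27%. Belmark agreement on IX.4.2: IX.1.3.1 not covered; Belmark agreement on IX.3.2.1: IX.1.3.1 not covered. → 27%.
Line C: PET → IX.4; moulded articles → IX.4.4; for construction → IX.4.4.1. Scheduled 33%. Yelstadt agreement on IX.4.4: wholly obtained → 3% available; preferential 3%. → 3%.
Line D: PET → IX.4; resin in primary form → IX.4.2; for construction → IX.4.2.2. Scheduled 34%. Yelstadt agreement on IX.4.4: IX.4.2.2 not covered. → 34%.
Sum: 27% + 27% + 3% + 34% = 91%.

91%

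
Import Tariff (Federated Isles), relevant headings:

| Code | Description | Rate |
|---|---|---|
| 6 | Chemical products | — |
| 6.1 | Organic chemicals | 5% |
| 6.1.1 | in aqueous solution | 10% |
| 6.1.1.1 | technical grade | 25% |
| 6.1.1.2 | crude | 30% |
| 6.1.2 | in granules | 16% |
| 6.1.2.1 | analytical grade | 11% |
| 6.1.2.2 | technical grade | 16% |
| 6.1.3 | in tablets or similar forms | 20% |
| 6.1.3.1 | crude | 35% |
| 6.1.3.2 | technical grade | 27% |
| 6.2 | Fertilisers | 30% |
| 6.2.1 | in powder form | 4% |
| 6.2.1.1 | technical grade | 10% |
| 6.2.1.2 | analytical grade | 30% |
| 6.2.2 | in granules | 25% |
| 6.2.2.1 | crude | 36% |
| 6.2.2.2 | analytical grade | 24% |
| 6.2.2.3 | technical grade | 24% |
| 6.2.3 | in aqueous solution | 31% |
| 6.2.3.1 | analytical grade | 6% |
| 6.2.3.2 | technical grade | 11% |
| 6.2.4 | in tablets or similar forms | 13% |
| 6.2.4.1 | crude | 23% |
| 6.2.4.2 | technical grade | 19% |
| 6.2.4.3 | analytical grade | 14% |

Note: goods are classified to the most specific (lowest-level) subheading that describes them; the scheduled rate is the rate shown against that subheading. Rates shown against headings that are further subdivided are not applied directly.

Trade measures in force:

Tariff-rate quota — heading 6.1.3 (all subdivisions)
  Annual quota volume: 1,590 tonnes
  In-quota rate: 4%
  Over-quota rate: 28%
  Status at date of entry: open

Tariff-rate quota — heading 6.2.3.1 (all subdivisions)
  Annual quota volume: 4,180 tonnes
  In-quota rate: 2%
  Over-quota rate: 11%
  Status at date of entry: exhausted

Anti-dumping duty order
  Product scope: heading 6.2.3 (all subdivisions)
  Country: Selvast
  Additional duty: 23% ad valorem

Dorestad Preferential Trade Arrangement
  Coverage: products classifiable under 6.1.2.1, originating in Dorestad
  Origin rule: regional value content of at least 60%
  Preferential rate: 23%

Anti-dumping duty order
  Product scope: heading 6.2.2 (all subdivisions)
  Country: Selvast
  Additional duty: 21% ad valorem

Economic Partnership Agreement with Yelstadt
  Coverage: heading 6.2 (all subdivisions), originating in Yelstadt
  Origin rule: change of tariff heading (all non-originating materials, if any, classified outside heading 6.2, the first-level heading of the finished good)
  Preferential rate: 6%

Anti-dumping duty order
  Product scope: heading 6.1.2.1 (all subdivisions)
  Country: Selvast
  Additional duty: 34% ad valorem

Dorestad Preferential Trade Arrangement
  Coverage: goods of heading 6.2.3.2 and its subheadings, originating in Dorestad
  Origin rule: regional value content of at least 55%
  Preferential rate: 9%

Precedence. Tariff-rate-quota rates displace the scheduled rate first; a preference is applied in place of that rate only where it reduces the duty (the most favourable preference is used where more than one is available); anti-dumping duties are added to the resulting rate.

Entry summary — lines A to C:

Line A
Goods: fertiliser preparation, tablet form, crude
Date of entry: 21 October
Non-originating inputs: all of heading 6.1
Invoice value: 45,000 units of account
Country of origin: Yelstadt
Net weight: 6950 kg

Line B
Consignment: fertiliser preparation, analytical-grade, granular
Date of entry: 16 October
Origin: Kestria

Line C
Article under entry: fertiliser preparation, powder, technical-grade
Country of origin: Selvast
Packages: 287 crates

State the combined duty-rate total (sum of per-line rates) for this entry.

40%

Line A: fertiliser → 6.2; tablet form → 6.2.4; crude → 6.2.4.1. Scheduled 23%. Yelstadt agreement on 6.2: CTH met → 6% available; preferential 6%. → 6%.
Line B: fertiliser → 6.2; granular → 6.2.2; analytical-grade → 6.2.2.2. Scheduled 24%. No special measure applies. → 24%.
Line C: fertiliser → 6.2; powder → 6.2.1; technical-grade → 6.2.1.1. Scheduled 10%. No special measure applies. → 10%.
Sum: 6% + 24% + 10% = 40%.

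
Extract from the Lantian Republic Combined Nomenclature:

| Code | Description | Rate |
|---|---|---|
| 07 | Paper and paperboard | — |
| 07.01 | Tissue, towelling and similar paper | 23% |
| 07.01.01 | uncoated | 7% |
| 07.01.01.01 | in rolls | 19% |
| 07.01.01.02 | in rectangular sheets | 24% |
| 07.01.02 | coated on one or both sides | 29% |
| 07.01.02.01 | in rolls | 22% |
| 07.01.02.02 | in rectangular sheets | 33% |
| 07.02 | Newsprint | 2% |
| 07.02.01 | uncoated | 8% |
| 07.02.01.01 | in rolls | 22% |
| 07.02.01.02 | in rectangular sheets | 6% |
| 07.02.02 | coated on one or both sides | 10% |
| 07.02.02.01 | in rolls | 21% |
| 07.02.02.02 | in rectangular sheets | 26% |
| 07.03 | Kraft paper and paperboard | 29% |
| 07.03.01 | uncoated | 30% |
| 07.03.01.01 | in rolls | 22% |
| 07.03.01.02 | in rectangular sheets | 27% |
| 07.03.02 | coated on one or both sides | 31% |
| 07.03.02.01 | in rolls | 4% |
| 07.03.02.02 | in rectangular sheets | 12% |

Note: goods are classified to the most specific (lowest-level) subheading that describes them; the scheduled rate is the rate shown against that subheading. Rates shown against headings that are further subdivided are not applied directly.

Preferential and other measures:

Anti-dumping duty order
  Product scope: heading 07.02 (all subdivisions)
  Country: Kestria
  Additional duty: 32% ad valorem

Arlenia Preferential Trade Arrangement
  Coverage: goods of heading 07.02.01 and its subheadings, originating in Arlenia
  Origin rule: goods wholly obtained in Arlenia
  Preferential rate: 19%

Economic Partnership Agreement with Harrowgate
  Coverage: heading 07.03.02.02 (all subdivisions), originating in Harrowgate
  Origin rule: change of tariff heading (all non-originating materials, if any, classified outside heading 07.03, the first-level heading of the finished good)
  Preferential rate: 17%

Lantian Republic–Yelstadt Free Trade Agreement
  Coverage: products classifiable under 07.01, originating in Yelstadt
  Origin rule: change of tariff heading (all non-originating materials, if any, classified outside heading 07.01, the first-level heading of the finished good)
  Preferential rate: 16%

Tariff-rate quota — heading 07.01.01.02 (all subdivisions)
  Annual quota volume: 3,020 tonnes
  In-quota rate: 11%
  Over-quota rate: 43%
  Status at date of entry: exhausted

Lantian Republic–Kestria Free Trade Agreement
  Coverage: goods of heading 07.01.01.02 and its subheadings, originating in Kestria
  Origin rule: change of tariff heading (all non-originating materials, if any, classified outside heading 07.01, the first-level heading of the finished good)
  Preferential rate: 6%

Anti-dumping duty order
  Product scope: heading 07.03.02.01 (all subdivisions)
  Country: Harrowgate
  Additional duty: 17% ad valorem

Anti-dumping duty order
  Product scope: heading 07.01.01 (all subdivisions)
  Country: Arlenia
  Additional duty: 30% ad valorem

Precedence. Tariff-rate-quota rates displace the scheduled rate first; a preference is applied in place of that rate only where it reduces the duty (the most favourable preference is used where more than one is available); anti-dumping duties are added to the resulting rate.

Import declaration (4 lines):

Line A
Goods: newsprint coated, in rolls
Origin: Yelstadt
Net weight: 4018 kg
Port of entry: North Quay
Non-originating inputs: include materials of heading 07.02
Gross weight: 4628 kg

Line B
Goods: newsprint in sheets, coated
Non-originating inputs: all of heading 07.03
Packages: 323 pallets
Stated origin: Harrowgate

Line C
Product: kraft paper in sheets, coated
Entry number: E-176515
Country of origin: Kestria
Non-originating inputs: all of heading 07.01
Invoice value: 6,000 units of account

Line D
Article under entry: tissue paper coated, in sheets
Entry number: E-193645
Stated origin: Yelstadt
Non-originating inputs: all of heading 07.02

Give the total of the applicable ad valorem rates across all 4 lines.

75%

Line A: newsprint → 07.02; coated → 07.02.02; in rolls → 07.02.02.01. Scheduled 21%. Yelstadt agreement on 07.01: 07.02.02.01 not covered. → 21%.
Line B: newsprint → 07.02; coated → 07.02.02; in sheets → 07.02.02.02. Scheduled 26%. Harrowgate agreement on 07.03.02.02: 07.02.02.02 not covered. → 26%.
Line C: kraft paper → 07.03; coated → 07.03.02; in sheets → 07.03.02.02. Scheduled 12%. Kestria agreement on 07.01.01.02: 07.03.02.02 not covered. → 12%.
Line D: tissue paper → 07.01; coated → 07.01.02; in sheets → 07.01.02.02. Scheduled 33%. Yelstadt agreement on 07.01: CTH met → 16% available; preferential 16%. → 16%.
Sum: 21% + 26% + 12% + 16% = 75%.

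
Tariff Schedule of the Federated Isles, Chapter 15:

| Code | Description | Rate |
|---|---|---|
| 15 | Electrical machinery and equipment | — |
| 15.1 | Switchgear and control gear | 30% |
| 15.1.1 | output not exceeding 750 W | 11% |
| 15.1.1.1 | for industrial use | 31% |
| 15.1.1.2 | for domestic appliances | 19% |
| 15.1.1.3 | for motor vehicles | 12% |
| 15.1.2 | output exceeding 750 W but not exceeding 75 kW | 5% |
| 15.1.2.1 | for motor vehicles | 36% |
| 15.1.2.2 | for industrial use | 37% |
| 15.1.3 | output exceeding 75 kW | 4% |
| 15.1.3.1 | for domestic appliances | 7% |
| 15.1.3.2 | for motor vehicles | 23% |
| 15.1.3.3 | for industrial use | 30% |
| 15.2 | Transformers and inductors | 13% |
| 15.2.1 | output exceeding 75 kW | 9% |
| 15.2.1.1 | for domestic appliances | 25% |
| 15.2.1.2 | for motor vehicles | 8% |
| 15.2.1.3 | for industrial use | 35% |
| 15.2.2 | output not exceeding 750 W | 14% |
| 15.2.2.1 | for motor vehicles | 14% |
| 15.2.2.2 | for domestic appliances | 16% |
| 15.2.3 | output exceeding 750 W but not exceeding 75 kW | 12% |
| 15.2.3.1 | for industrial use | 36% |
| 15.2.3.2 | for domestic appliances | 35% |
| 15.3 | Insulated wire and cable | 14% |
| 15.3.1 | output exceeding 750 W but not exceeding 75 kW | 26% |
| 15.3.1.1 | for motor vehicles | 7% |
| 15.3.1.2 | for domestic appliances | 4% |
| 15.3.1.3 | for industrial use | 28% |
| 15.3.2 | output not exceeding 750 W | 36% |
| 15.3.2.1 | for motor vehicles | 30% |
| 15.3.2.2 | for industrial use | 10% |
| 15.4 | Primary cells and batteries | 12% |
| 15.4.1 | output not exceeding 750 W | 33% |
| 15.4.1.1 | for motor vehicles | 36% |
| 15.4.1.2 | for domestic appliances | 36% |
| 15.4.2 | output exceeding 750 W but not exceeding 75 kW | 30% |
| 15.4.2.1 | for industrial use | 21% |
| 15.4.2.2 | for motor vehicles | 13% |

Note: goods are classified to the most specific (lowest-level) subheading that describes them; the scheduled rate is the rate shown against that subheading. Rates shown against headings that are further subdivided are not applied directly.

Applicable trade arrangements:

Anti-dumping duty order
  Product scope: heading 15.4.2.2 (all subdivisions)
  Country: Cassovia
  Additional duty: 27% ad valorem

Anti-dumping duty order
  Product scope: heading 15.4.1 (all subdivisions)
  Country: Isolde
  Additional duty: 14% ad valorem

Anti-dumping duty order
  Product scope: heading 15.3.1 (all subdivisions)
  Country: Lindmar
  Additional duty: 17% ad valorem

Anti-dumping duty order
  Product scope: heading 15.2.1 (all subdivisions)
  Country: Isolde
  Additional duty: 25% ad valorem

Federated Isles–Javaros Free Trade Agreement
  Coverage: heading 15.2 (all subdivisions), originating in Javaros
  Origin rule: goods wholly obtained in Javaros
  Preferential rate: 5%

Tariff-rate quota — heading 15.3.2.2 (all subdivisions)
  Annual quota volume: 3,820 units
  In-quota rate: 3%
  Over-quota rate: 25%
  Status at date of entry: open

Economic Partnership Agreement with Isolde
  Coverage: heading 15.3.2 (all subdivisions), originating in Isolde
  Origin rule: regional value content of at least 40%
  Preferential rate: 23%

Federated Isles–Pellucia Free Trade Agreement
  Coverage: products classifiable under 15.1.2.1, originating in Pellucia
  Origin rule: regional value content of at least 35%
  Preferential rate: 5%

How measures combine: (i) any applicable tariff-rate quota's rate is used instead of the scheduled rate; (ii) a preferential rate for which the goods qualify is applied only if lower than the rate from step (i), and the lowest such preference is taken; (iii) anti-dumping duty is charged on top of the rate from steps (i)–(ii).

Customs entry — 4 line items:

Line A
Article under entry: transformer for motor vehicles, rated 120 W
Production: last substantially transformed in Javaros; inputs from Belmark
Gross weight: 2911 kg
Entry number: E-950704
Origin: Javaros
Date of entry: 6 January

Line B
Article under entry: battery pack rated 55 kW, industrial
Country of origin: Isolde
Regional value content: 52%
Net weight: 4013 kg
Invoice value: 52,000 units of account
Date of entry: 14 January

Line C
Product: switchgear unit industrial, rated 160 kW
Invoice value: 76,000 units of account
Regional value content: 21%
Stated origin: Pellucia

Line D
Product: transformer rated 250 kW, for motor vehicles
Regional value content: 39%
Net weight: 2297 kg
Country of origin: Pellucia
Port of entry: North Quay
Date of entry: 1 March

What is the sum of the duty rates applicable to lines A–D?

Line A: transformer → 15.2; rated 120 W → 15.2.2; for motor vehicles → 15.2.2.1. Scheduled 14%. Javaros agreement on 15.2: not wholly obtained. → 14%.
Line B: battery pack → 15.4; rated 55 kW → 15.4.2; industrial → 15.4.2.1. Scheduled 21%. Isolde agreement on 15.3.2: 15.4.2.1 not covered. → 21%.
Line C: switchgear unit → 15.1; rated 160 kW → 15.1.3; industrial → 15.1.3.3. Scheduled 30%. Pellucia agreement on 15.1.2.1: 15.1.3.3 not covered. → 30%.
Line D: transformer → 15.2; rated 250 kW → 15.2.1; for motor vehicles → 15.2.1.2. Scheduled 8%. Pellucia agreement on 15.1.2.1: 15.2.1.2 not covered. → 8%.
Sum: 14% + 21% + 30% + 8% = 73%.

73%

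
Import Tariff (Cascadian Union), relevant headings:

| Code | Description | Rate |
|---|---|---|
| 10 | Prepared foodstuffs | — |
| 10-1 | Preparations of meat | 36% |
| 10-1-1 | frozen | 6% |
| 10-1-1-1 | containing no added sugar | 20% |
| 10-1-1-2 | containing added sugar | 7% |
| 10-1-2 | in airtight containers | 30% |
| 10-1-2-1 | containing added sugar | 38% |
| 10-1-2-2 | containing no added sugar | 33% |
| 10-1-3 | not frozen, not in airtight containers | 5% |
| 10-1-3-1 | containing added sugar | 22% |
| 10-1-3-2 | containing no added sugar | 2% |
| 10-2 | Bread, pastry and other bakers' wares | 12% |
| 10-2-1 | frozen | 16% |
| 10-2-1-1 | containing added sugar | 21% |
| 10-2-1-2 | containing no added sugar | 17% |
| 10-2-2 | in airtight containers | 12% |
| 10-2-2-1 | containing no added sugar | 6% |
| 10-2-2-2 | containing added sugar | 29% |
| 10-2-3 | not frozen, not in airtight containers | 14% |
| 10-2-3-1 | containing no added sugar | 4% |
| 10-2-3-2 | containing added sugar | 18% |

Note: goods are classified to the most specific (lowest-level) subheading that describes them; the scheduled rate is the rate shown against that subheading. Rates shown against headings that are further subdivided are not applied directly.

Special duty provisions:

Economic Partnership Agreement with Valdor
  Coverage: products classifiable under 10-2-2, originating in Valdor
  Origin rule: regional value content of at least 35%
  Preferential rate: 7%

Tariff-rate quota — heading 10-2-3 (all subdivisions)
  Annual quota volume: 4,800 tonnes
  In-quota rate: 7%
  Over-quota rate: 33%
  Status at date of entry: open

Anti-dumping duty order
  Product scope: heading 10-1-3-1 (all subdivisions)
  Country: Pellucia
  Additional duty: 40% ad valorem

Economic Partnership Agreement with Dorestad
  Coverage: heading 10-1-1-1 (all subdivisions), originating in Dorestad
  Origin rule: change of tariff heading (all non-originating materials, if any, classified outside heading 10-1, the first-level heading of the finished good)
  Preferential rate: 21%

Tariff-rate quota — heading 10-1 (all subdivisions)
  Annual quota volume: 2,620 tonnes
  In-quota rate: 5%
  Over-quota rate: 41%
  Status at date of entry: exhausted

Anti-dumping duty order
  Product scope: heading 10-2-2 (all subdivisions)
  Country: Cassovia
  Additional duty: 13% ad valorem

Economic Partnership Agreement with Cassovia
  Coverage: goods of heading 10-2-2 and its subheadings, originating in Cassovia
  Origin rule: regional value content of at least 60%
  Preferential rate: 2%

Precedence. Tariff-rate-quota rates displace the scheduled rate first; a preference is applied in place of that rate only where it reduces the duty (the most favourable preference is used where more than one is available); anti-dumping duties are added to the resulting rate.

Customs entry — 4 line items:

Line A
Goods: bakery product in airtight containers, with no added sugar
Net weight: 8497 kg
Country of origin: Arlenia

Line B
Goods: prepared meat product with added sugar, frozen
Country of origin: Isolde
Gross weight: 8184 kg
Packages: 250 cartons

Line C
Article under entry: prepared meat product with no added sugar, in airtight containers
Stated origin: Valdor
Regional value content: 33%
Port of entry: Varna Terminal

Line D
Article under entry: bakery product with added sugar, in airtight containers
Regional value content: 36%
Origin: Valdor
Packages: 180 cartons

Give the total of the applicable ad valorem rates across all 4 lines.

95%

Line A: bakery product → 10-2; in airtight containers → 10-2-2; with no added sugar → 10-2-2-1. Scheduled 6%. No special measure applies. → 6%.
Line B: prepared meat product → 10-1; frozen → 10-1-1; with added sugar → 10-1-1-2. Scheduled 7%. quota on 10-1 exhausted → over-quota 41%. → 41%.
Line C: prepared meat product → 10-1; in airtight containers → 10-1-2; with no added sugar → 10-1-2-2. Scheduled 33%. quota on 10-1 exhausted → over-quota 41%; Valdor agreement on 10-2-2: 10-1-2-2 not covered. → 41%.
Line D: bakery product → 10-2; in airtight containers → 10-2-2; with added sugar → 10-2-2-2. Scheduled 29%. Valdor agreement on 10-2-2: RVC ≥ 35% → 7% available; preferential 7%. → 7%.
Sum: 6% + 41% + 41% + 7% = 95%.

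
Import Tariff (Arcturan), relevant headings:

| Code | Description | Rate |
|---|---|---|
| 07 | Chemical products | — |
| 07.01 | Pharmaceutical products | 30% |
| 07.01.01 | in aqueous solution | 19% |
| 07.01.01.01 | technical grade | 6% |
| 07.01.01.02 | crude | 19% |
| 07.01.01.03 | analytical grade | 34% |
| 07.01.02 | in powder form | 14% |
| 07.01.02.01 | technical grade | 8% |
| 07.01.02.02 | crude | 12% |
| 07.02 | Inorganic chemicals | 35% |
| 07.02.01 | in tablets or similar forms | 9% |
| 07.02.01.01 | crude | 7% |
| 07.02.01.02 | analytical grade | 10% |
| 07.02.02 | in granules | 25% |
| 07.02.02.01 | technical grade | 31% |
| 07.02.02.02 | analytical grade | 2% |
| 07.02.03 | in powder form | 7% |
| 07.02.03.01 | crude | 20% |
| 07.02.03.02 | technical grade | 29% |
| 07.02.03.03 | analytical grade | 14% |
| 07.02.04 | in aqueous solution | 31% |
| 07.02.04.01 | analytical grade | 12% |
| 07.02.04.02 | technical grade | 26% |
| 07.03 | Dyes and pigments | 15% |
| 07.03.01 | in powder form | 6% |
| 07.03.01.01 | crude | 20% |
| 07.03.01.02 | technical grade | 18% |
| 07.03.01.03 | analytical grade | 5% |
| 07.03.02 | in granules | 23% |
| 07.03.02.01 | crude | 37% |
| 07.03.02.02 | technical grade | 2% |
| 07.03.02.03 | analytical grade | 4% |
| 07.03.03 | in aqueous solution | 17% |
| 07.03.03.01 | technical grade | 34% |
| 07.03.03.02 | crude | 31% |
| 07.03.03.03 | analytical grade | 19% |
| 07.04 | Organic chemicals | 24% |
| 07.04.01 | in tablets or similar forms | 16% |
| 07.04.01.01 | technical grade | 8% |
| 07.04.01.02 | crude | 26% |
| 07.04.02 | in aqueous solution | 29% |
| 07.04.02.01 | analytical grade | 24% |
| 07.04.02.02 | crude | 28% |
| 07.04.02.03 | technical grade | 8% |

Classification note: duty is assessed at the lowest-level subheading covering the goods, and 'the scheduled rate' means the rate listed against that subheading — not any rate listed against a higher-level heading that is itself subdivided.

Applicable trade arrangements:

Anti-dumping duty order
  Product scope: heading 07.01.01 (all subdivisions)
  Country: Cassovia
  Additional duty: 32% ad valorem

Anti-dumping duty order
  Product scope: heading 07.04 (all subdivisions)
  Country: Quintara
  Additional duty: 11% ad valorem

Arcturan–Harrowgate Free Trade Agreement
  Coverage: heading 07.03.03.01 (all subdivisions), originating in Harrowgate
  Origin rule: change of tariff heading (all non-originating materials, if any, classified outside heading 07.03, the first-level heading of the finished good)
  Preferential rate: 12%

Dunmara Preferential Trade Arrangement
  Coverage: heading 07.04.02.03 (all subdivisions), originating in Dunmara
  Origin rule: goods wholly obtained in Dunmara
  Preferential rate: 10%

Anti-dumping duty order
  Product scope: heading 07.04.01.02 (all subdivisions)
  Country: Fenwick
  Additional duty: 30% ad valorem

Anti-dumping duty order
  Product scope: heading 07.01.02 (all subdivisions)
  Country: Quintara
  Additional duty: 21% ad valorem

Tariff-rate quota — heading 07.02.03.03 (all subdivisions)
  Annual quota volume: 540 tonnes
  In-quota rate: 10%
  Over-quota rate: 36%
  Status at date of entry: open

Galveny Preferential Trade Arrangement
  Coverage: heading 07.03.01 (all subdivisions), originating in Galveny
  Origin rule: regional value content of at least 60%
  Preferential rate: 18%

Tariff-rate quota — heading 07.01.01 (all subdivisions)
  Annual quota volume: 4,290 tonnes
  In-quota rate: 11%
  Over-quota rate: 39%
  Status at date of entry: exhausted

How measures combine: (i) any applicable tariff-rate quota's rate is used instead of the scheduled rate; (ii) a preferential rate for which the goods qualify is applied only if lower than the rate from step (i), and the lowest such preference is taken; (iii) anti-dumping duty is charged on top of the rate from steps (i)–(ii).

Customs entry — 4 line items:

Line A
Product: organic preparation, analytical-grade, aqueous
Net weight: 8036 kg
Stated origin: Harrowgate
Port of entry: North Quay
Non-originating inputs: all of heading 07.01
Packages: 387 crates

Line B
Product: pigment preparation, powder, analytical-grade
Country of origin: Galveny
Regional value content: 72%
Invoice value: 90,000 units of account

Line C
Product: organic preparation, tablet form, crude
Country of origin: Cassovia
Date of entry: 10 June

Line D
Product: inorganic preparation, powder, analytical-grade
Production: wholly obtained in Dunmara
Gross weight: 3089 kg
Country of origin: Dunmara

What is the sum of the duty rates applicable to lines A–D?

65%

Line A: organic → 07.04; aqueous → 07.04.02; analytical-grade → 07.04.02.01. Scheduled 24%. Harrowgate agreement on 07.03.03.01: 07.04.02.01 not covered. → 24%.
Line B: pigment → 07.03; powder → 07.03.01; analytical-grade → 07.03.01.03. Scheduled 5%. Galveny agreement on 07.03.01: RVC ≥ 60% → 18% available; preference 18% not lower than 5% → no reduction. → 5%.
Line C: organic → 07.04; tablet form → 07.04.01; crude → 07.04.01.02. Scheduled 26%. No special measure applies. → 26%.
Line D: inorganic → 07.02; powder → 07.02.03; analytical-grade → 07.02.03.03. Scheduled 14%. quota on 07.02.03.03 open → in-quota 10%; Dunmara agreement on 07.04.02.03: 07.02.03.03 not covered. → 10%.
Sum: 24% + 5% + 26% + 10% = 65%.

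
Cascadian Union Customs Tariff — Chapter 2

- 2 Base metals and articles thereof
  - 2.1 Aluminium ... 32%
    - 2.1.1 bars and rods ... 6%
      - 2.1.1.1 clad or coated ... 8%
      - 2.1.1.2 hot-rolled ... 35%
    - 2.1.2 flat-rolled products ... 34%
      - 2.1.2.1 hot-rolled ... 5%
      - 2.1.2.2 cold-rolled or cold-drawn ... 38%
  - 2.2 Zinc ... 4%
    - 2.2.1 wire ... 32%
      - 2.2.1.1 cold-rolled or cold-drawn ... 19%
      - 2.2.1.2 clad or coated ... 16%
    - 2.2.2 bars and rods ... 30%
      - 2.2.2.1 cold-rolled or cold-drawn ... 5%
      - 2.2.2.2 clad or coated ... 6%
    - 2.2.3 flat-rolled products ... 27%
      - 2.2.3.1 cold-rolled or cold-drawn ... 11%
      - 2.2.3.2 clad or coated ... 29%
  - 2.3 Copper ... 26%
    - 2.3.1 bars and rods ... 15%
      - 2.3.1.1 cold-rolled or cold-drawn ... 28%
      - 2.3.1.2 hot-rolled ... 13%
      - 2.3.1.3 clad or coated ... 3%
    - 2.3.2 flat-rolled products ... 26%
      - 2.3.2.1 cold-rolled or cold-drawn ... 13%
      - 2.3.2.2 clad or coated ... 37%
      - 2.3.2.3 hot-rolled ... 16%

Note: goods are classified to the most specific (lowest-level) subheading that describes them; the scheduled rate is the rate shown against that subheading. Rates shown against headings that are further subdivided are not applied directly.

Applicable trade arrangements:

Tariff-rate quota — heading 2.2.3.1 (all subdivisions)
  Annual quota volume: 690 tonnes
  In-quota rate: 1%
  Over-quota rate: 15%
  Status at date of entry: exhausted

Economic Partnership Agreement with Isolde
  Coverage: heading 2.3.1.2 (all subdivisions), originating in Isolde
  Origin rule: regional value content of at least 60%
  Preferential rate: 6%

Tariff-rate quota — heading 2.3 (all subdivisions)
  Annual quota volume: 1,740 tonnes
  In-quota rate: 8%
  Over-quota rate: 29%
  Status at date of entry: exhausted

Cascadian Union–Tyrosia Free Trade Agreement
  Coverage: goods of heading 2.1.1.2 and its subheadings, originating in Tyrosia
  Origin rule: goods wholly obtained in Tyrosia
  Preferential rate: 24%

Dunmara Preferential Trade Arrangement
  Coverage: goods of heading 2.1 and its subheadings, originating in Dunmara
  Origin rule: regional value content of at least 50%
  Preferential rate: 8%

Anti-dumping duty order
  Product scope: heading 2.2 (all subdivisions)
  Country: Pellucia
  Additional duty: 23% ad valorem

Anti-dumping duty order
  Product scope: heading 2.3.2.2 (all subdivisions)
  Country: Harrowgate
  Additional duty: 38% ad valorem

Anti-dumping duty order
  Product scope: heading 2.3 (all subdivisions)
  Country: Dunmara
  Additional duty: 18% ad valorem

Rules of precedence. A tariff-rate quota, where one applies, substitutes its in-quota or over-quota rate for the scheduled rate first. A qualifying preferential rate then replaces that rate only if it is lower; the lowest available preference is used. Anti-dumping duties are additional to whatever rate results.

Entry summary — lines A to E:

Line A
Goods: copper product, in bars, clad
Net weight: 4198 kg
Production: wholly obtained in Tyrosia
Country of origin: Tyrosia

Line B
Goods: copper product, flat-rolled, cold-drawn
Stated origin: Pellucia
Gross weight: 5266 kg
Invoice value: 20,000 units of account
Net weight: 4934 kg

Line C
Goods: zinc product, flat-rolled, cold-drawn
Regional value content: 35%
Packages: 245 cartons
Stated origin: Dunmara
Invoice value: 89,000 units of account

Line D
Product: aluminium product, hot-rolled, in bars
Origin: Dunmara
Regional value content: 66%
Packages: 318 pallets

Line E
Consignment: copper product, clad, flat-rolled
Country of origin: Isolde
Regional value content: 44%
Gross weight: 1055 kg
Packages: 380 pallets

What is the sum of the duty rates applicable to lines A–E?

Line A: copper → 2.3; in bars → 2.3.1; clad → 2.3.1.3. Scheduled 3%. quota on 2.3 exhausted → over-quota 29%; Tyrosia agreement on 2.1.1.2: 2.3.1.3 not covered. → 29%.
Line B: copper → 2.3; flat-rolled → 2.3.2; cold-drawn → 2.3.2.1. Scheduled 13%. quota on 2.3 exhausted → over-quota 29%. → 29%.
Line C: zinc → 2.2; flat-rolled → 2.2.3; cold-drawn → 2.2.3.1. Scheduled 11%. quota on 2.2.3.1 exhausted → over-quota 15%; Dunmara agreement on 2.1: 2.2.3.1 not covered. → 15%.
Line D: aluminium → 2.1; in bars → 2.1.1; hot-rolled → 2.1.1.2. Scheduled 35%. Dunmara agreement on 2.1: RVC ≥ 50% → 8% available; preferential 8%. → 8%.
Line E: copper → 2.3; flat-rolled → 2.3.2; clad → 2.3.2.2. Scheduled 37%. quota on 2.3 exhausted → over-quota 29%; Isolde agreement on 2.3.1.2: 2.3.2.2 not covered. → 29%.
Sum: 29% + 29% + 15% + 8% + 29% = 110%.

110%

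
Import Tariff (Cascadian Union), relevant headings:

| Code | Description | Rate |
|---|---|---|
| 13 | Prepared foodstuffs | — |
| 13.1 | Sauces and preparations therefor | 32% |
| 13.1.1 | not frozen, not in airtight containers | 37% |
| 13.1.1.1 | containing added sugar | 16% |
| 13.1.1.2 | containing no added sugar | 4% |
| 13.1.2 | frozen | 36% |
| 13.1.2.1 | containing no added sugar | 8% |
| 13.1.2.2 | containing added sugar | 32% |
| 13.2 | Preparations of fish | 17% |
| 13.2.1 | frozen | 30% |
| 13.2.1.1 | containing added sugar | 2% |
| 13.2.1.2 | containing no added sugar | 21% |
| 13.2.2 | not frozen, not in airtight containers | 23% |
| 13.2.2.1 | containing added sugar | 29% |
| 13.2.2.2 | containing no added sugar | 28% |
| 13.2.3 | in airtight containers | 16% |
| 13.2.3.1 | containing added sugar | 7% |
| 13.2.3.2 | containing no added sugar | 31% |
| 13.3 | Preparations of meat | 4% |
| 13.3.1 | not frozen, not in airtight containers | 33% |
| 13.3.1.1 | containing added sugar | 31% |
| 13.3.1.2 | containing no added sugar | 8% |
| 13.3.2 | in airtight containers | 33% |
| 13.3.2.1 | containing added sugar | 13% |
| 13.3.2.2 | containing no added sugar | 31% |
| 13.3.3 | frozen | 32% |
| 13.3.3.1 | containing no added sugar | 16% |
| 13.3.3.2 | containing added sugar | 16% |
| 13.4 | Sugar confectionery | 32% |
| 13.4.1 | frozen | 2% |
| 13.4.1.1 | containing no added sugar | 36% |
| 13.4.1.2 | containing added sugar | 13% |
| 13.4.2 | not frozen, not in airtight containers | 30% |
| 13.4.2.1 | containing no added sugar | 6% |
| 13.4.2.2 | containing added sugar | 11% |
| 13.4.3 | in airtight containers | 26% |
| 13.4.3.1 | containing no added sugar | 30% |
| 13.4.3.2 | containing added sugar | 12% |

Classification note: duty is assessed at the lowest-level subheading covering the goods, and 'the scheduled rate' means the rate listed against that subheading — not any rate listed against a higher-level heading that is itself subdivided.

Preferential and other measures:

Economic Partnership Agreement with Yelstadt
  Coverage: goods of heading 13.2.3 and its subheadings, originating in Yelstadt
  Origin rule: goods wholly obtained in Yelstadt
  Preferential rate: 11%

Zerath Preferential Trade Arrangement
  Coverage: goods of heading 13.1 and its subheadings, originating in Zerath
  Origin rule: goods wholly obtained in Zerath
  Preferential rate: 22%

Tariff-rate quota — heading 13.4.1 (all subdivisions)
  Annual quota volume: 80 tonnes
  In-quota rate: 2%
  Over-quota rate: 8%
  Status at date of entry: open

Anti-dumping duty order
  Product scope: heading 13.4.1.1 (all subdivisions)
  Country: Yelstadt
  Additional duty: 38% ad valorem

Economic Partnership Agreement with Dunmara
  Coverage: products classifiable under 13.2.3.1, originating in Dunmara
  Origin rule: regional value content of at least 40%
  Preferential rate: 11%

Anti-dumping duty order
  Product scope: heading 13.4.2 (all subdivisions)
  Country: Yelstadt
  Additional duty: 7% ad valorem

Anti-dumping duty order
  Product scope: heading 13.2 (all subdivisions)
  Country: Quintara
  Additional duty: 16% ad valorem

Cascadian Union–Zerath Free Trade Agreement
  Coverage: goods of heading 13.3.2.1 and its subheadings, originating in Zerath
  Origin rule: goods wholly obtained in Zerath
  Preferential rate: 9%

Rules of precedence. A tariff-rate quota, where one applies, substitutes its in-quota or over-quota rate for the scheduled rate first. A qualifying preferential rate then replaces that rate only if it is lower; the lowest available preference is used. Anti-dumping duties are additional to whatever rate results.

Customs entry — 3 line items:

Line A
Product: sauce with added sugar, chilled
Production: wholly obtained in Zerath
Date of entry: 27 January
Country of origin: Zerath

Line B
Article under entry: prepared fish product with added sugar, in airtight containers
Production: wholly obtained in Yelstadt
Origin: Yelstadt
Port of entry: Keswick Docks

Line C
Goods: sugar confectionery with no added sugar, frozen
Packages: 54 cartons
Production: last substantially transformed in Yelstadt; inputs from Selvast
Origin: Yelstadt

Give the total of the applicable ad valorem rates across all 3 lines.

Line A: sauce → 13.1; chilled → 13.1.1; with added sugar → 13.1.1.1. Scheduled 16%. Zerath agreement on 13.1: wholly obtained → 22% available; Zerath agreement on 13.3.2.1: 13.1.1.1 not covered; preference 22% not lower than 16% → no reduction. → 16%.
Line B: prepared fish product → 13.2; in airtight containers → 13.2.3; with added sugar → 13.2.3.1. Scheduled 7%. Yelstadt agreement on 13.2.3: wholly obtained → 11% available; preference 11% not lower than 7% → no reduction. → 7%.
Line C: sugar confectionery → 13.4; frozen → 13.4.1; with no added sugar → 13.4.1.1. Scheduled 36%. quota on 13.4.1 open → in-quota 2%; Yelstadt agreement on 13.2.3: 13.4.1.1 not covered; anti-dumping (Yelstadt, 13.4.1.1): +38%; total 2% + 38% = 40%. → 40%.
Sum: 16% + 7% + 40% = 63%.

63%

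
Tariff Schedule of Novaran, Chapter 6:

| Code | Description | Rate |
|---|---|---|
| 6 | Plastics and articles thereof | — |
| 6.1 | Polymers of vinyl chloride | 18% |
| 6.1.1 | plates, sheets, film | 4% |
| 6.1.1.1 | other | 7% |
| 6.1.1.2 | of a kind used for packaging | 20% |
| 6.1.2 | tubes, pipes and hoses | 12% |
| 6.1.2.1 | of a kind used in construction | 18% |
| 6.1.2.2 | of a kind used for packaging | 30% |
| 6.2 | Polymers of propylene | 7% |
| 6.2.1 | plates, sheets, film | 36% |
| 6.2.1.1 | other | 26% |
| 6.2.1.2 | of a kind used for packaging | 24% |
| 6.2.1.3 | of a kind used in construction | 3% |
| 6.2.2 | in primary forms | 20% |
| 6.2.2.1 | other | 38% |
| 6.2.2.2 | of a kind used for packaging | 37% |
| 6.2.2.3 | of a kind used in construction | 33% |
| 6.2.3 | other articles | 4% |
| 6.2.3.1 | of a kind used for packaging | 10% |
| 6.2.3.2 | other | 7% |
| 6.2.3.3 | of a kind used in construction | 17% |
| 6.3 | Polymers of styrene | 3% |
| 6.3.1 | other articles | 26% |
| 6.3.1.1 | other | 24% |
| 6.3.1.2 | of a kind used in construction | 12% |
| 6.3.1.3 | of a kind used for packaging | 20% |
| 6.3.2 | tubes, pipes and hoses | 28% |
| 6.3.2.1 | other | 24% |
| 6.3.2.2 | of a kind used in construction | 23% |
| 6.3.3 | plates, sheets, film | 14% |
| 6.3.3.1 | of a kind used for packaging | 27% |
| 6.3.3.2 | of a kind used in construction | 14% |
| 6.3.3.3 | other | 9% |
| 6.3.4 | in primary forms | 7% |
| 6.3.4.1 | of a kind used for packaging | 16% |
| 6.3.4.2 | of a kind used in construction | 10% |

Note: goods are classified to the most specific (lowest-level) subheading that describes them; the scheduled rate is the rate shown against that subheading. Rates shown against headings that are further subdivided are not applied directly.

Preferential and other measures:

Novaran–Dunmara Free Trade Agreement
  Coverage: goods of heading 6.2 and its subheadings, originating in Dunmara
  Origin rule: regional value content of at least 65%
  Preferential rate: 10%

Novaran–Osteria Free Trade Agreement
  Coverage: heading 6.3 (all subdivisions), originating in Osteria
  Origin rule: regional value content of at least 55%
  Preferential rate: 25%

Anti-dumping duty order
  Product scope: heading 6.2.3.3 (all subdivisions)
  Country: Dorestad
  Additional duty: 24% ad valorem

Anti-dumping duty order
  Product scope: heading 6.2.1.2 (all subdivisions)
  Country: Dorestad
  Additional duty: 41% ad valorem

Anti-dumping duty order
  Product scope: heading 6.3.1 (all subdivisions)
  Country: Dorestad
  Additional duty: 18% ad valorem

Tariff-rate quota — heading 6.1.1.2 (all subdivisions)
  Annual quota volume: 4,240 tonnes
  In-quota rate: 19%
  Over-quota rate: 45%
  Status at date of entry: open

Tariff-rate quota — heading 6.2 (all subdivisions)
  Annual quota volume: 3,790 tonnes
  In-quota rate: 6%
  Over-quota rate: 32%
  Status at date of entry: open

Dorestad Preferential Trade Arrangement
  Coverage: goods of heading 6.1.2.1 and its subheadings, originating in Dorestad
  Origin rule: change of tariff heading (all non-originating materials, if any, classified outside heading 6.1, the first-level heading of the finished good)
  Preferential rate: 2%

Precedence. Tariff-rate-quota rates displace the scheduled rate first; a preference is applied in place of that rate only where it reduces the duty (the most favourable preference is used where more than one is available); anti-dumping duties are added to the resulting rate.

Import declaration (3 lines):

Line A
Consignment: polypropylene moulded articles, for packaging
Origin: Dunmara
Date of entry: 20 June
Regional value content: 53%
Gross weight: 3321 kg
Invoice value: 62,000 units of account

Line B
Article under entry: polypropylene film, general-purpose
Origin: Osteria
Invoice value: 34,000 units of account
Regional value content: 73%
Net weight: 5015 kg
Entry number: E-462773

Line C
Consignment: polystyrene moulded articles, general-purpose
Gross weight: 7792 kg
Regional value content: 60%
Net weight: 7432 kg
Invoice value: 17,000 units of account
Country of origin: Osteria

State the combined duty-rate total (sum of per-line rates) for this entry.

Line A: polypropylene → 6.2; moulded articles → 6.2.3; for packaging → 6.2.3.1. Scheduled 10%. quota on 6.2 open → in-quota 6%; Dunmara agreement on 6.2: RVC < 65%. → 6%.
Line B: polypropylene → 6.2; film → 6.2.1; general-purpose → 6.2.1.1. Scheduled 26%. quota on 6.2 open → in-quota 6%; Osteria agreement on 6.3: 6.2.1.1 not covered. → 6%.
Line C: polystyrene → 6.3; moulded articles → 6.3.1; general-purpose → 6.3.1.1. Scheduled 24%. Osteria agreement on 6.3: RVC ≥ 55% → 25% available; preference 25% not lower than 24% → no reduction. → 24%.
Sum: 6% + 6% + 24% = 36%.

36%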